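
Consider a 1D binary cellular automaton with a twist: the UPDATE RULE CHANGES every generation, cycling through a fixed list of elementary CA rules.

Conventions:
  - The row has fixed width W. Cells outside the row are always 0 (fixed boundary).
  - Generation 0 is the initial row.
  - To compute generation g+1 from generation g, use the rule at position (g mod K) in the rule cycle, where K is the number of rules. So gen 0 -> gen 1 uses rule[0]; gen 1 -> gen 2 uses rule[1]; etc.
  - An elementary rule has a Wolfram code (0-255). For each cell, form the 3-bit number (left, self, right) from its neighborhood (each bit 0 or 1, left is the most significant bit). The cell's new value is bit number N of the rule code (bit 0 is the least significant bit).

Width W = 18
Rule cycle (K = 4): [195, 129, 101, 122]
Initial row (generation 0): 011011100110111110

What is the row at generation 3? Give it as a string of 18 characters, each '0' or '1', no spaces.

Gen 0: 011011100110111110
Gen 1 (rule 195): 101001101010011110
Gen 2 (rule 129): 000000000000001100
Gen 3 (rule 101): 111111111111100101

Answer: 111111111111100101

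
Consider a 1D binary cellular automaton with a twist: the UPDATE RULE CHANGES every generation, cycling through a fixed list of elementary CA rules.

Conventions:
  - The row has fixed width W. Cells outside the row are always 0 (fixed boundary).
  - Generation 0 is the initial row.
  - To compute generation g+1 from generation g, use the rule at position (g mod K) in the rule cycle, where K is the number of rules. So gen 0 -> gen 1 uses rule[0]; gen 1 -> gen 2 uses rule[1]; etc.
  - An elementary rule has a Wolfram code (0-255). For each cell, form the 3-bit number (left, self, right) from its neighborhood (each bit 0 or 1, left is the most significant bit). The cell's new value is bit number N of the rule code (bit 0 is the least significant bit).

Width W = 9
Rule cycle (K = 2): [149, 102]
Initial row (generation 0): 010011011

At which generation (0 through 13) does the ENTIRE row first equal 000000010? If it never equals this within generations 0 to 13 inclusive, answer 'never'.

Answer: never

Derivation:
Gen 0: 010011011
Gen 1 (rule 149): 011000000
Gen 2 (rule 102): 101000000
Gen 3 (rule 149): 101111111
Gen 4 (rule 102): 110000001
Gen 5 (rule 149): 001111101
Gen 6 (rule 102): 010000111
Gen 7 (rule 149): 011110010
Gen 8 (rule 102): 100010110
Gen 9 (rule 149): 111010001
Gen 10 (rule 102): 001110011
Gen 11 (rule 149): 100101000
Gen 12 (rule 102): 101111000
Gen 13 (rule 149): 100110111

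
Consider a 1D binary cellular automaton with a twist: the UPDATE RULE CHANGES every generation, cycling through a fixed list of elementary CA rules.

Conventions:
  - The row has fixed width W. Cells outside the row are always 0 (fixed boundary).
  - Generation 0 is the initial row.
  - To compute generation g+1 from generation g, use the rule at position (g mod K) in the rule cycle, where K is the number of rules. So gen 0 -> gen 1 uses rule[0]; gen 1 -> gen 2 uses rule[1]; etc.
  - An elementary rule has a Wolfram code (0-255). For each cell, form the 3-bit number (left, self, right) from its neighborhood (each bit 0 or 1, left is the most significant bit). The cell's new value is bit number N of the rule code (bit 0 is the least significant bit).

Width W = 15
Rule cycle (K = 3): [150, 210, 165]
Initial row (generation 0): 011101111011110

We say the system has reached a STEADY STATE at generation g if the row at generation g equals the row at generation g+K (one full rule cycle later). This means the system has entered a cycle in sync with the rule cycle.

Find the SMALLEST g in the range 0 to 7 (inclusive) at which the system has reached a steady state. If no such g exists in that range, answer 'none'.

Answer: none

Derivation:
Gen 0: 011101111011110
Gen 1 (rule 150): 101000110001101
Gen 2 (rule 210): 000101011010100
Gen 3 (rule 165): 110111100111101
Gen 4 (rule 150): 000011011011001
Gen 5 (rule 210): 000101001001110
Gen 6 (rule 165): 110111001000100
Gen 7 (rule 150): 000010111101110
Gen 8 (rule 210): 000100011100111
Gen 9 (rule 165): 110101001000010
Gen 10 (rule 150): 000101111100111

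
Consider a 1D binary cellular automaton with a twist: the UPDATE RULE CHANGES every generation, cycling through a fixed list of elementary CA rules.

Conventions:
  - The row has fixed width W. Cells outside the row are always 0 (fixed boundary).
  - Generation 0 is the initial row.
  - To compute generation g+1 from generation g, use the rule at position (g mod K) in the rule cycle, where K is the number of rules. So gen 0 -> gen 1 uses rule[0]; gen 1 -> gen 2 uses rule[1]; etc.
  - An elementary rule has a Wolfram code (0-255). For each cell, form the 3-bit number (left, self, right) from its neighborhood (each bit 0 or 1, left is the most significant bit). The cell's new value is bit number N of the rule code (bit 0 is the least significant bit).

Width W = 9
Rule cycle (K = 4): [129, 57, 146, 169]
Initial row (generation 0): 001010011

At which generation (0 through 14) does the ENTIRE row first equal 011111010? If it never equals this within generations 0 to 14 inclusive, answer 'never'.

Answer: 11

Derivation:
Gen 0: 001010011
Gen 1 (rule 129): 100000000
Gen 2 (rule 57): 011111111
Gen 3 (rule 146): 101111110
Gen 4 (rule 169): 011111100
Gen 5 (rule 129): 001111001
Gen 6 (rule 57): 101000100
Gen 7 (rule 146): 000101010
Gen 8 (rule 169): 110010100
Gen 9 (rule 129): 000000001
Gen 10 (rule 57): 111111100
Gen 11 (rule 146): 011111010
Gen 12 (rule 169): 011110100
Gen 13 (rule 129): 001100001
Gen 14 (rule 57): 101011100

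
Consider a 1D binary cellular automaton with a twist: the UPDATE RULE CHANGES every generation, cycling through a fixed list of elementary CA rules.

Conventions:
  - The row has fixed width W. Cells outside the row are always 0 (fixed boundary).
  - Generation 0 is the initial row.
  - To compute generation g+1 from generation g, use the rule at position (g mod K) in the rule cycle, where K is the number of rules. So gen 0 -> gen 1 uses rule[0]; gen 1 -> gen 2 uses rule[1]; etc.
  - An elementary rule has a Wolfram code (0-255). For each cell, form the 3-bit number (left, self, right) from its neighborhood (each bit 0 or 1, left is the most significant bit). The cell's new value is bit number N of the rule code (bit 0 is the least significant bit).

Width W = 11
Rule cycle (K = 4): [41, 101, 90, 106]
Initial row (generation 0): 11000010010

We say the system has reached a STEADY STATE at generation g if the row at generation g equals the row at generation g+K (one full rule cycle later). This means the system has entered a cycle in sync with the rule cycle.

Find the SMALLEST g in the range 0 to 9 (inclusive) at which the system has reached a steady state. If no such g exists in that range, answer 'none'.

Answer: none

Derivation:
Gen 0: 11000010010
Gen 1 (rule 41): 10011000000
Gen 2 (rule 101): 10001011111
Gen 3 (rule 90): 01010010001
Gen 4 (rule 106): 10100100010
Gen 5 (rule 41): 01000001000
Gen 6 (rule 101): 01011101011
Gen 7 (rule 90): 10010100011
Gen 8 (rule 106): 00101000111
Gen 9 (rule 41): 10010010100
Gen 10 (rule 101): 10010011101
Gen 11 (rule 90): 01101110100
Gen 12 (rule 106): 11111011000
Gen 13 (rule 41): 10000110011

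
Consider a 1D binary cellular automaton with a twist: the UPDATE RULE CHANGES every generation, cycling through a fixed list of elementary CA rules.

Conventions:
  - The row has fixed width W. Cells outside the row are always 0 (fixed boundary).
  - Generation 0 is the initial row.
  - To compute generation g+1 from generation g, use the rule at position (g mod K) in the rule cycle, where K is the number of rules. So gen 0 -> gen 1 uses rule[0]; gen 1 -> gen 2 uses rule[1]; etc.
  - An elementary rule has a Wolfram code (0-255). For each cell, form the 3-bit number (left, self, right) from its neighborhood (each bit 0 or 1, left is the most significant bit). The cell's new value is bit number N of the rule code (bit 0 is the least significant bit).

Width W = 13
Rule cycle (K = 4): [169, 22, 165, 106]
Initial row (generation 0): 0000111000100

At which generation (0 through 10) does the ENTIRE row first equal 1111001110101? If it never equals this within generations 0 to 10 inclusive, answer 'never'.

Answer: never

Derivation:
Gen 0: 0000111000100
Gen 1 (rule 169): 1110110010001
Gen 2 (rule 22): 0000001111011
Gen 3 (rule 165): 1111100110100
Gen 4 (rule 106): 1000101111000
Gen 5 (rule 169): 0010011110011
Gen 6 (rule 22): 0111100001100
Gen 7 (rule 165): 0011001100001
Gen 8 (rule 106): 0111011100010
Gen 9 (rule 169): 0110111001000
Gen 10 (rule 22): 1000000111100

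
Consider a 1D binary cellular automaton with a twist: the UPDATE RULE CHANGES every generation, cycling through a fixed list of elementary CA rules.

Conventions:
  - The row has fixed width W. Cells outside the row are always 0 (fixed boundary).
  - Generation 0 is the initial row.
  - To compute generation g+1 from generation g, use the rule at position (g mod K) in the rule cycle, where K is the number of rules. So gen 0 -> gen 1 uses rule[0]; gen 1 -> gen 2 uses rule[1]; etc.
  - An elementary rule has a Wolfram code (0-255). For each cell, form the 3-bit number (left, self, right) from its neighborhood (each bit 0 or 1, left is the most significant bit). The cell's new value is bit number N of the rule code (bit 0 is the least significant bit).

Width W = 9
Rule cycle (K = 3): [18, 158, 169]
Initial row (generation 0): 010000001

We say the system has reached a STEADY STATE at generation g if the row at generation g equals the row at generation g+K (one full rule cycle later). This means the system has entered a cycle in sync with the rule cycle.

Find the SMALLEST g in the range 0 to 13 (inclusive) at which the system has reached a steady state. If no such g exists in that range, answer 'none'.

Gen 0: 010000001
Gen 1 (rule 18): 101000010
Gen 2 (rule 158): 101100111
Gen 3 (rule 169): 011000110
Gen 4 (rule 18): 100101001
Gen 5 (rule 158): 111101111
Gen 6 (rule 169): 111011110
Gen 7 (rule 18): 000000001
Gen 8 (rule 158): 000000011
Gen 9 (rule 169): 111111010
Gen 10 (rule 18): 000000001
Gen 11 (rule 158): 000000011
Gen 12 (rule 169): 111111010
Gen 13 (rule 18): 000000001
Gen 14 (rule 158): 000000011
Gen 15 (rule 169): 111111010
Gen 16 (rule 18): 000000001

Answer: 7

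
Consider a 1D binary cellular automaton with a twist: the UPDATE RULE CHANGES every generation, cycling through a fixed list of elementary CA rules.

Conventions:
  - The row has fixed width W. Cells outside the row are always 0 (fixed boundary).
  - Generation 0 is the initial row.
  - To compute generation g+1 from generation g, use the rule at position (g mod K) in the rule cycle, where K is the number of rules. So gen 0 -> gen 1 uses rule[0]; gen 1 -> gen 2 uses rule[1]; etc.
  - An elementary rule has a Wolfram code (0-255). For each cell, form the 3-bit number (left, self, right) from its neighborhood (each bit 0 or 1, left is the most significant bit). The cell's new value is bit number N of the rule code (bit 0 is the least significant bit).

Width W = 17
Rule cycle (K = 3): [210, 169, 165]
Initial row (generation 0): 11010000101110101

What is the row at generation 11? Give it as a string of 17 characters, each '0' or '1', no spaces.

Gen 0: 11010000101110101
Gen 1 (rule 210): 01001001000110000
Gen 2 (rule 169): 00000000010100111
Gen 3 (rule 165): 11111111011100010
Gen 4 (rule 210): 01111111001110101
Gen 5 (rule 169): 01111110001101010
Gen 6 (rule 165): 00111100100011110
Gen 7 (rule 210): 01011111010101111
Gen 8 (rule 169): 00111110101011110
Gen 9 (rule 165): 10011101111101100
Gen 10 (rule 210): 01101100111100110
Gen 11 (rule 169): 01011000111000100

Answer: 01011000111000100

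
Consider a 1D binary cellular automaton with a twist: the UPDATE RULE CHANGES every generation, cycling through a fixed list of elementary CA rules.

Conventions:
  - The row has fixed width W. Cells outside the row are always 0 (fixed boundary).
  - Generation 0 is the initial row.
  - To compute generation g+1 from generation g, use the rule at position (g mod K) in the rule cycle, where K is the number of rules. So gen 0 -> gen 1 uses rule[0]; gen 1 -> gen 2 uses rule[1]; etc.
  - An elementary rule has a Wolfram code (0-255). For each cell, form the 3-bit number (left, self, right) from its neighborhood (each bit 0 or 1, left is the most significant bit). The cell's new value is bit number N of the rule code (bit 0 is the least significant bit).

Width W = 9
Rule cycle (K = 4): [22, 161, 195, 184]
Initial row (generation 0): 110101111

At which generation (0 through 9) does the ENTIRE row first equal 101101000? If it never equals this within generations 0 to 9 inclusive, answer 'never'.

Gen 0: 110101111
Gen 1 (rule 22): 000100000
Gen 2 (rule 161): 110001111
Gen 3 (rule 195): 010110111
Gen 4 (rule 184): 001101110
Gen 5 (rule 22): 010000001
Gen 6 (rule 161): 000111100
Gen 7 (rule 195): 111011101
Gen 8 (rule 184): 110111010
Gen 9 (rule 22): 000000011

Answer: never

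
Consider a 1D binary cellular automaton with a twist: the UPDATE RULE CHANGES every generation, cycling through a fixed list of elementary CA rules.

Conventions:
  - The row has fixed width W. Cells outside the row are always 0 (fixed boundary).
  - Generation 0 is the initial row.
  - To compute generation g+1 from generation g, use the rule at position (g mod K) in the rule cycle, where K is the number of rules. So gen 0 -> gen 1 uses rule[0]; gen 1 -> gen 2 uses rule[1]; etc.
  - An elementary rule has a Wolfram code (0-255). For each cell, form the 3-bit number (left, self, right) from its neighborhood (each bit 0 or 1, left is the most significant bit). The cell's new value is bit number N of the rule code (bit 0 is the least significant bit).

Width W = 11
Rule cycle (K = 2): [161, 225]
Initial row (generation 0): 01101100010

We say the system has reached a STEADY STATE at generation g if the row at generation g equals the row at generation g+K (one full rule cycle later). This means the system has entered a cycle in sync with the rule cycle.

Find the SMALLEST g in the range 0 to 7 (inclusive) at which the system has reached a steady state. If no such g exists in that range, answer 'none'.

Gen 0: 01101100010
Gen 1 (rule 161): 00010001000
Gen 2 (rule 225): 11000100011
Gen 3 (rule 161): 00010001000
Gen 4 (rule 225): 11000100011
Gen 5 (rule 161): 00010001000
Gen 6 (rule 225): 11000100011
Gen 7 (rule 161): 00010001000
Gen 8 (rule 225): 11000100011
Gen 9 (rule 161): 00010001000

Answer: 1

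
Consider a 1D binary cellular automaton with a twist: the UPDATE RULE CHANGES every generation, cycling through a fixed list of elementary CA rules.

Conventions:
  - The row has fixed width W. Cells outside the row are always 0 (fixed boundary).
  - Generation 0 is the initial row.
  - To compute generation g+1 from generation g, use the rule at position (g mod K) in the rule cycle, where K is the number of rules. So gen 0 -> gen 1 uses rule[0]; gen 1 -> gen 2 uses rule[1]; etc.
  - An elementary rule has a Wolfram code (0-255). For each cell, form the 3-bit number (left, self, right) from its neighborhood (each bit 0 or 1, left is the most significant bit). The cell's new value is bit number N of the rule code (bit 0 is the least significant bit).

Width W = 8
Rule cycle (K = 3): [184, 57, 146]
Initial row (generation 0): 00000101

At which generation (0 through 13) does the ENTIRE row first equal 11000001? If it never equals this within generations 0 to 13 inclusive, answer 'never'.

Answer: never

Derivation:
Gen 0: 00000101
Gen 1 (rule 184): 00000010
Gen 2 (rule 57): 11111001
Gen 3 (rule 146): 01110110
Gen 4 (rule 184): 01101101
Gen 5 (rule 57): 01011010
Gen 6 (rule 146): 10000001
Gen 7 (rule 184): 01000000
Gen 8 (rule 57): 00111111
Gen 9 (rule 146): 01011110
Gen 10 (rule 184): 00111101
Gen 11 (rule 57): 10100010
Gen 12 (rule 146): 00010101
Gen 13 (rule 184): 00001010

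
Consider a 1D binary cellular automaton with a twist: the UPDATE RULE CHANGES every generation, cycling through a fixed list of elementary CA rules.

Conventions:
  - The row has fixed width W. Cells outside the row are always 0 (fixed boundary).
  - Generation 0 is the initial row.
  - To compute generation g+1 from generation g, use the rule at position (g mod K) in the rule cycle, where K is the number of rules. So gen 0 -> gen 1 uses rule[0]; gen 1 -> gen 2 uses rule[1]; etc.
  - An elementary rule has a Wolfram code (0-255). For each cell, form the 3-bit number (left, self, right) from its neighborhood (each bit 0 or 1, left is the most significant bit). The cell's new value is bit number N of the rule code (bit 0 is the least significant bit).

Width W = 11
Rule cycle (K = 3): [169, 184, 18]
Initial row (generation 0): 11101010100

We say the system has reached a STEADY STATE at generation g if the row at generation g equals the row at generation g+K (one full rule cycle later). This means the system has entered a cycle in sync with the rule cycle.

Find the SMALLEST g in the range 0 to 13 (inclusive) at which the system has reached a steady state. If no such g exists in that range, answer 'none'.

Answer: 3

Derivation:
Gen 0: 11101010100
Gen 1 (rule 169): 11010101001
Gen 2 (rule 184): 10101010100
Gen 3 (rule 18): 00000000010
Gen 4 (rule 169): 11111111000
Gen 5 (rule 184): 11111110100
Gen 6 (rule 18): 00000000010
Gen 7 (rule 169): 11111111000
Gen 8 (rule 184): 11111110100
Gen 9 (rule 18): 00000000010
Gen 10 (rule 169): 11111111000
Gen 11 (rule 184): 11111110100
Gen 12 (rule 18): 00000000010
Gen 13 (rule 169): 11111111000
Gen 14 (rule 184): 11111110100
Gen 15 (rule 18): 00000000010
Gen 16 (rule 169): 11111111000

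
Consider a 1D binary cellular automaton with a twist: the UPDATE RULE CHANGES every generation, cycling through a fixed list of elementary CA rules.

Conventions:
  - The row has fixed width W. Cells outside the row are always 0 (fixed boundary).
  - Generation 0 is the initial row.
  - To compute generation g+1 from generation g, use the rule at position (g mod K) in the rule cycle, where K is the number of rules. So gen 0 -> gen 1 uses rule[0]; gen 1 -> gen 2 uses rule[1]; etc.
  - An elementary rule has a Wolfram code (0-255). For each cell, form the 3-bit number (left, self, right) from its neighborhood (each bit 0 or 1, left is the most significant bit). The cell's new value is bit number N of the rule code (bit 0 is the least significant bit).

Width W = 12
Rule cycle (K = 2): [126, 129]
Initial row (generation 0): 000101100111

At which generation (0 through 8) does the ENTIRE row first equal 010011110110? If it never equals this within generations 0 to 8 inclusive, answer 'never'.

Gen 0: 000101100111
Gen 1 (rule 126): 001111111101
Gen 2 (rule 129): 100111111000
Gen 3 (rule 126): 111100001100
Gen 4 (rule 129): 011001100001
Gen 5 (rule 126): 111111110011
Gen 6 (rule 129): 011111100000
Gen 7 (rule 126): 110000110000
Gen 8 (rule 129): 000110000111

Answer: never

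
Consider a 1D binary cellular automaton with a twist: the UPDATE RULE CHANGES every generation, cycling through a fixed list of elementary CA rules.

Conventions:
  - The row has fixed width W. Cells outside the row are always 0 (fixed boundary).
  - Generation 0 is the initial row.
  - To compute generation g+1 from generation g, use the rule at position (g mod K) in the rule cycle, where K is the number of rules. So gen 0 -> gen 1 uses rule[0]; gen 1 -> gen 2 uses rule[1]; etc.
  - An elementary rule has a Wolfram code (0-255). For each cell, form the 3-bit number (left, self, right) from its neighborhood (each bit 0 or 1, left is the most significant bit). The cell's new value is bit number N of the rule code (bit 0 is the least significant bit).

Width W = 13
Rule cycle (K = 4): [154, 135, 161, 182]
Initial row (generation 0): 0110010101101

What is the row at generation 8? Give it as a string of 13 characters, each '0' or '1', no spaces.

Gen 0: 0110010101101
Gen 1 (rule 154): 1101100001000
Gen 2 (rule 135): 0000001111011
Gen 3 (rule 161): 1111100110100
Gen 4 (rule 182): 0111011001110
Gen 5 (rule 154): 1110010111101
Gen 6 (rule 135): 0100110011001
Gen 7 (rule 161): 0000000000000
Gen 8 (rule 182): 0000000000000

Answer: 0000000000000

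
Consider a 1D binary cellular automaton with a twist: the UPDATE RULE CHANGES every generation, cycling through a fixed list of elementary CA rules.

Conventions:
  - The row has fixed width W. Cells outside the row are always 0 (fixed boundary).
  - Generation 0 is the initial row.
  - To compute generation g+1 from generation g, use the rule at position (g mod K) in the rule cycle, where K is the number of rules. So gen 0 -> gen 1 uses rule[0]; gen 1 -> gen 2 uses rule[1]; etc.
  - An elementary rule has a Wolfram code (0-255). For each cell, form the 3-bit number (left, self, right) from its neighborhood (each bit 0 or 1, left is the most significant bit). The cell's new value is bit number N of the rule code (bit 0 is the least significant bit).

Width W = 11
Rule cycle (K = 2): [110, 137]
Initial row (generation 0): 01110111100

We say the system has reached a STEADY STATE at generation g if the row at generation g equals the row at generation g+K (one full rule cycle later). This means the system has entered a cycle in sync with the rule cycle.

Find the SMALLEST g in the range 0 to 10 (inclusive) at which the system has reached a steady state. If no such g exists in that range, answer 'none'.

Answer: none

Derivation:
Gen 0: 01110111100
Gen 1 (rule 110): 11011100100
Gen 2 (rule 137): 10011000001
Gen 3 (rule 110): 10111000011
Gen 4 (rule 137): 00110011010
Gen 5 (rule 110): 01110111110
Gen 6 (rule 137): 01100111100
Gen 7 (rule 110): 11101100100
Gen 8 (rule 137): 11001000001
Gen 9 (rule 110): 11011000011
Gen 10 (rule 137): 10010011010
Gen 11 (rule 110): 10110111110
Gen 12 (rule 137): 00100111100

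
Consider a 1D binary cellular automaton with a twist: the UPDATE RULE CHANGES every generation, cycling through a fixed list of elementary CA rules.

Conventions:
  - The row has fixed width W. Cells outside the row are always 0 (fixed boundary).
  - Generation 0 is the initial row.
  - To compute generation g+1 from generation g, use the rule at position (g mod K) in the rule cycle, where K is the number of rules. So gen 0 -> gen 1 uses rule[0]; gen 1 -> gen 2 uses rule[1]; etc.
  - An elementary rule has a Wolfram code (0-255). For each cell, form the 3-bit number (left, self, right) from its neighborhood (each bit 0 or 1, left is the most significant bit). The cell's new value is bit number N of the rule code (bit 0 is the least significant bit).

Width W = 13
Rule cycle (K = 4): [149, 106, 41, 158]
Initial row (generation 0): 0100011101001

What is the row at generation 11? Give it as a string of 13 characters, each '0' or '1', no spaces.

Answer: 1000100100111

Derivation:
Gen 0: 0100011101001
Gen 1 (rule 149): 0111001001101
Gen 2 (rule 106): 1101010011110
Gen 3 (rule 41): 1010100010000
Gen 4 (rule 158): 1010110111000
Gen 5 (rule 149): 1010000010111
Gen 6 (rule 106): 0100000101101
Gen 7 (rule 41): 0001110011010
Gen 8 (rule 158): 0011101110011
Gen 9 (rule 149): 1001000101000
Gen 10 (rule 106): 0010001010000
Gen 11 (rule 41): 1000100100111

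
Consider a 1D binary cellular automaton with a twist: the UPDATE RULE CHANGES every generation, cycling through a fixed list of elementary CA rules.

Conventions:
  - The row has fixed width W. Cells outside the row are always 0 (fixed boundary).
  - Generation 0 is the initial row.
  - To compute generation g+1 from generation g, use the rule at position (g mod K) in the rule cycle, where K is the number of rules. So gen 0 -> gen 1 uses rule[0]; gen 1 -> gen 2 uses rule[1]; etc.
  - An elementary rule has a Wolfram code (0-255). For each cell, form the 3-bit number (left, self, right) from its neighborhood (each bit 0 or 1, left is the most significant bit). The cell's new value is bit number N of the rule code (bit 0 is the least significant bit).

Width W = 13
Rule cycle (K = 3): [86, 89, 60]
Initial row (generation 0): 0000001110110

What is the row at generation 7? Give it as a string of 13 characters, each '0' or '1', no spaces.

Answer: 1001111010011

Derivation:
Gen 0: 0000001110110
Gen 1 (rule 86): 0000010010011
Gen 2 (rule 89): 1111001001011
Gen 3 (rule 60): 1000101101110
Gen 4 (rule 86): 1101100100011
Gen 5 (rule 89): 1101110011011
Gen 6 (rule 60): 1011001010110
Gen 7 (rule 86): 1001111010011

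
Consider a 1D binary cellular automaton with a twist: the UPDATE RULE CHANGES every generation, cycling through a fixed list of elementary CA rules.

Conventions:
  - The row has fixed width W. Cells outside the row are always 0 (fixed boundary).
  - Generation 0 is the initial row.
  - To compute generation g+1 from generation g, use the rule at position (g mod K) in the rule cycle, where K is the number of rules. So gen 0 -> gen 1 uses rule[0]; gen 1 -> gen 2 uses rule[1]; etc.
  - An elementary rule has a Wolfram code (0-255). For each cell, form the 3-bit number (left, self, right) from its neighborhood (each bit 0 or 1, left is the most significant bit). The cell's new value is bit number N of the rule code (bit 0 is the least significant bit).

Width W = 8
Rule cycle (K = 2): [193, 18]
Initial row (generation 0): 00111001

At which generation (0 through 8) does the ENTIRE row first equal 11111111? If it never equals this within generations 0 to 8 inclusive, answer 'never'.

Answer: 7

Derivation:
Gen 0: 00111001
Gen 1 (rule 193): 10011000
Gen 2 (rule 18): 01100100
Gen 3 (rule 193): 00100001
Gen 4 (rule 18): 01010010
Gen 5 (rule 193): 00000000
Gen 6 (rule 18): 00000000
Gen 7 (rule 193): 11111111
Gen 8 (rule 18): 00000000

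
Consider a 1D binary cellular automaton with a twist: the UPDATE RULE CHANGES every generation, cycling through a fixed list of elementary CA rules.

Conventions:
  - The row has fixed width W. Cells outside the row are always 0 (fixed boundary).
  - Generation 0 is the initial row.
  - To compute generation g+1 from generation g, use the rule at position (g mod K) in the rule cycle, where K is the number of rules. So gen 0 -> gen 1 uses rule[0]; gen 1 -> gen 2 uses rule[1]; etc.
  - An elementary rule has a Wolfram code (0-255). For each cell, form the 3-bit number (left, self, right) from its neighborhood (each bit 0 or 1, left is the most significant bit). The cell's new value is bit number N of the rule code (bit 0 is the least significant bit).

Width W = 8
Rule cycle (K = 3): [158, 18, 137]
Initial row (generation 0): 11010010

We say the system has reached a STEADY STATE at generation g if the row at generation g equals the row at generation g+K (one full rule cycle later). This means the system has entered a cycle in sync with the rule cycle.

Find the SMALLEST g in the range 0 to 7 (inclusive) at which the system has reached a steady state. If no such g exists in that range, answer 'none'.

Answer: 5

Derivation:
Gen 0: 11010010
Gen 1 (rule 158): 10011111
Gen 2 (rule 18): 01100000
Gen 3 (rule 137): 01001111
Gen 4 (rule 158): 11111110
Gen 5 (rule 18): 00000001
Gen 6 (rule 137): 11111100
Gen 7 (rule 158): 11111010
Gen 8 (rule 18): 00000001
Gen 9 (rule 137): 11111100
Gen 10 (rule 158): 11111010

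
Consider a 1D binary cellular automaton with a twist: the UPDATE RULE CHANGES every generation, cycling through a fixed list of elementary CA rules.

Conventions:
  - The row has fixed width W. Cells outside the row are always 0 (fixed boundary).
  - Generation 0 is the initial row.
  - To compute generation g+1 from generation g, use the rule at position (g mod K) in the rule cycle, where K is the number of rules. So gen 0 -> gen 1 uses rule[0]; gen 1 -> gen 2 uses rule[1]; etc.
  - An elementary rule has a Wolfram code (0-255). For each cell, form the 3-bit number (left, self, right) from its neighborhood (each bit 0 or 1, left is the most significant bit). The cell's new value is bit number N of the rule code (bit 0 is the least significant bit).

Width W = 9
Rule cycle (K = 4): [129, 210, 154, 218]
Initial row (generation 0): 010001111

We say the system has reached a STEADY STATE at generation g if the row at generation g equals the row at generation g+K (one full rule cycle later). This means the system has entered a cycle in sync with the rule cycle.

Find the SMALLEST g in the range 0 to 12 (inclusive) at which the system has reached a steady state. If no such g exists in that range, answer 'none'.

Answer: none

Derivation:
Gen 0: 010001111
Gen 1 (rule 129): 000100110
Gen 2 (rule 210): 001011011
Gen 3 (rule 154): 010010010
Gen 4 (rule 218): 101101101
Gen 5 (rule 129): 000000000
Gen 6 (rule 210): 000000000
Gen 7 (rule 154): 000000000
Gen 8 (rule 218): 000000000
Gen 9 (rule 129): 111111111
Gen 10 (rule 210): 011111111
Gen 11 (rule 154): 111111110
Gen 12 (rule 218): 111111111
Gen 13 (rule 129): 011111110
Gen 14 (rule 210): 101111111
Gen 15 (rule 154): 001111110
Gen 16 (rule 218): 011111111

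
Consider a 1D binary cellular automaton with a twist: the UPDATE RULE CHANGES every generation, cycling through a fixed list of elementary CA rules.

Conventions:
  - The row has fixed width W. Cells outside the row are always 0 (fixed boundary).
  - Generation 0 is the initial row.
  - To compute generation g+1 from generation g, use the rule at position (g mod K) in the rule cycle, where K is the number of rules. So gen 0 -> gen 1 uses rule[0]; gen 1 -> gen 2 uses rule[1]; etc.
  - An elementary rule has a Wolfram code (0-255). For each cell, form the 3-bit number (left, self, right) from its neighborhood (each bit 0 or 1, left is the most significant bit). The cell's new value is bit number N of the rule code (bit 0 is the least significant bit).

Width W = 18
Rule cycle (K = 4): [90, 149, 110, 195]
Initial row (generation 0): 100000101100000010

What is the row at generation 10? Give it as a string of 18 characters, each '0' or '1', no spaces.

Answer: 101111000110111101

Derivation:
Gen 0: 100000101100000010
Gen 1 (rule 90): 010001001110000101
Gen 2 (rule 149): 011101100101110101
Gen 3 (rule 110): 110111101111011111
Gen 4 (rule 195): 010011100111001111
Gen 5 (rule 90): 101110111101111001
Gen 6 (rule 149): 100100011000110101
Gen 7 (rule 110): 101100111001111111
Gen 8 (rule 195): 000101011010111111
Gen 9 (rule 90): 001000011000100001
Gen 10 (rule 149): 101111000110111101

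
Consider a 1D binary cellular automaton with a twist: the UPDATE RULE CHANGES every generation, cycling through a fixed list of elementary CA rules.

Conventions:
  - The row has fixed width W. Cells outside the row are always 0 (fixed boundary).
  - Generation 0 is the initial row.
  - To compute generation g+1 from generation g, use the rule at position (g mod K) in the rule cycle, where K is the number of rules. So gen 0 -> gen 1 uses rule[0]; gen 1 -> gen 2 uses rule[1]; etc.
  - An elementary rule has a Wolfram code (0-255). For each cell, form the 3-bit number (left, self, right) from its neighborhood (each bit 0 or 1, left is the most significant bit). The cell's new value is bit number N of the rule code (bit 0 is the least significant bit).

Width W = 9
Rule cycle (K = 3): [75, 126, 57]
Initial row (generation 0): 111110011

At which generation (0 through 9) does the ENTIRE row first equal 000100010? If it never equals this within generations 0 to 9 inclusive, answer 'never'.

Answer: never

Derivation:
Gen 0: 111110011
Gen 1 (rule 75): 100010111
Gen 2 (rule 126): 110111101
Gen 3 (rule 57): 101100010
Gen 4 (rule 75): 001101100
Gen 5 (rule 126): 011111110
Gen 6 (rule 57): 010000001
Gen 7 (rule 75): 100111110
Gen 8 (rule 126): 111100011
Gen 9 (rule 57): 100011010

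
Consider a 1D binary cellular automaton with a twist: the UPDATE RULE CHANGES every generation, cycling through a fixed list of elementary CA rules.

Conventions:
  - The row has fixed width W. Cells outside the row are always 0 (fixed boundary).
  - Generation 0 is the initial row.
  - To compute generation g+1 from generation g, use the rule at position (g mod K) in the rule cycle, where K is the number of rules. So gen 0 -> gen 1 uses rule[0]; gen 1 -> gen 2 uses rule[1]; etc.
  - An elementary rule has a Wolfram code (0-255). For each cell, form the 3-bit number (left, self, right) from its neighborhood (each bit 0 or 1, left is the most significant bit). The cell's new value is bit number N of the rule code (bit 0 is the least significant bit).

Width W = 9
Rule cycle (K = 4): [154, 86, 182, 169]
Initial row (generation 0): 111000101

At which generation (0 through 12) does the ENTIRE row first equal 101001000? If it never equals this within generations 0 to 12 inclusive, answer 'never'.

Gen 0: 111000101
Gen 1 (rule 154): 110101000
Gen 2 (rule 86): 010101100
Gen 3 (rule 182): 111110010
Gen 4 (rule 169): 111100000
Gen 5 (rule 154): 111010000
Gen 6 (rule 86): 001011000
Gen 7 (rule 182): 011100100
Gen 8 (rule 169): 011000001
Gen 9 (rule 154): 110100010
Gen 10 (rule 86): 010110111
Gen 11 (rule 182): 111001010
Gen 12 (rule 169): 110000100

Answer: never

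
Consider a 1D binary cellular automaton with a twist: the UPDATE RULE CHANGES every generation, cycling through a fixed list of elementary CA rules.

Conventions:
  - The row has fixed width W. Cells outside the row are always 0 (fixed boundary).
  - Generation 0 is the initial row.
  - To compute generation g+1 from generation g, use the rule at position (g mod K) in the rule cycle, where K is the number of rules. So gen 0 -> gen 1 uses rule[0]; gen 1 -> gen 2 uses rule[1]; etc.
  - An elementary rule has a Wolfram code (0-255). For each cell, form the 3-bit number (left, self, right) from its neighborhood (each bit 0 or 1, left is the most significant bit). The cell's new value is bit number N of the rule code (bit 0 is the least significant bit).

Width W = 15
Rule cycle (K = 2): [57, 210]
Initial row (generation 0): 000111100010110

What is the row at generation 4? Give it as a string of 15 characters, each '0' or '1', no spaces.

Gen 0: 000111100010110
Gen 1 (rule 57): 110100011001101
Gen 2 (rule 210): 010010101110100
Gen 3 (rule 57): 001001011001011
Gen 4 (rule 210): 010110001110001

Answer: 010110001110001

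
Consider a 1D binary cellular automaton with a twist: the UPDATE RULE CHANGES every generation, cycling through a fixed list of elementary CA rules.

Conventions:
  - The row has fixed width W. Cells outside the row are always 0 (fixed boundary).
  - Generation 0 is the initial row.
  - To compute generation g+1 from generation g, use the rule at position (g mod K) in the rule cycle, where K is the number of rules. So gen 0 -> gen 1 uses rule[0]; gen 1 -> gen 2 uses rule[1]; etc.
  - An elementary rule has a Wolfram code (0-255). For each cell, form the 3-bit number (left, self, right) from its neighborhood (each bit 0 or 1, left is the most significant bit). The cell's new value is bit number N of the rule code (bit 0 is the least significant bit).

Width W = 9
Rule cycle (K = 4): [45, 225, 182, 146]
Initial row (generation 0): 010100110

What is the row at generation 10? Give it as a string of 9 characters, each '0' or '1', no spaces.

Gen 0: 010100110
Gen 1 (rule 45): 011100100
Gen 2 (rule 225): 001100001
Gen 3 (rule 182): 010010011
Gen 4 (rule 146): 101101100
Gen 5 (rule 45): 111011001
Gen 6 (rule 225): 011101000
Gen 7 (rule 182): 101011100
Gen 8 (rule 146): 000001010
Gen 9 (rule 45): 111101110
Gen 10 (rule 225): 011110110

Answer: 011110110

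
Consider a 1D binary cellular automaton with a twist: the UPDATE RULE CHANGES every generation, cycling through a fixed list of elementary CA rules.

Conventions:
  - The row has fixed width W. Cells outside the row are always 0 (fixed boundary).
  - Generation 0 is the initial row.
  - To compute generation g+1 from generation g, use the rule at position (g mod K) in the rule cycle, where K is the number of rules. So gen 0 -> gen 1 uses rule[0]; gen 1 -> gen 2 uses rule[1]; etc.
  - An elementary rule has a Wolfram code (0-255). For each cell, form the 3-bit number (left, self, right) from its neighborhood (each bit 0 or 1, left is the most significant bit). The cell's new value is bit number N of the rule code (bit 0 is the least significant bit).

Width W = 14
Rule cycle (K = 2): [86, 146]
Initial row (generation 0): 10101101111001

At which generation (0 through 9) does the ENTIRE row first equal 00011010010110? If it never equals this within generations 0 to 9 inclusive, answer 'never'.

Answer: 2

Derivation:
Gen 0: 10101101111001
Gen 1 (rule 86): 10100100001111
Gen 2 (rule 146): 00011010010110
Gen 3 (rule 86): 00101011110011
Gen 4 (rule 146): 01000001101100
Gen 5 (rule 86): 11100010100110
Gen 6 (rule 146): 01010100011001
Gen 7 (rule 86): 11010110101111
Gen 8 (rule 146): 00000000000110
Gen 9 (rule 86): 00000000001011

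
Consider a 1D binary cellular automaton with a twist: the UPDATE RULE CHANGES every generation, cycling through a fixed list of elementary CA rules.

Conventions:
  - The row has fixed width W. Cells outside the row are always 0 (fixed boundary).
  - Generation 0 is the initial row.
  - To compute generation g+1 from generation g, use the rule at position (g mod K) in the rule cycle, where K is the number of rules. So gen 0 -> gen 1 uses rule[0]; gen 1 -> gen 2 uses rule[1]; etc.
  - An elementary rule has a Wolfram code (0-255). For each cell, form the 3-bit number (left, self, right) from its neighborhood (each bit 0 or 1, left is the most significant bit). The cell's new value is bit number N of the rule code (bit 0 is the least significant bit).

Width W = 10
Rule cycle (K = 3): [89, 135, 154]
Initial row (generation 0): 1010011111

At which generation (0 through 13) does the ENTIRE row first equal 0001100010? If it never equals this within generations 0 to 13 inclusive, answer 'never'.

Gen 0: 1010011111
Gen 1 (rule 89): 0001010001
Gen 2 (rule 135): 1111010111
Gen 3 (rule 154): 1110000110
Gen 4 (rule 89): 1011110111
Gen 5 (rule 135): 1001100010
Gen 6 (rule 154): 0111010101
Gen 7 (rule 89): 0101000000
Gen 8 (rule 135): 1101011111
Gen 9 (rule 154): 1000011110
Gen 10 (rule 89): 0111010011
Gen 11 (rule 135): 1010010100
Gen 12 (rule 154): 0001100010
Gen 13 (rule 89): 1101111001

Answer: 12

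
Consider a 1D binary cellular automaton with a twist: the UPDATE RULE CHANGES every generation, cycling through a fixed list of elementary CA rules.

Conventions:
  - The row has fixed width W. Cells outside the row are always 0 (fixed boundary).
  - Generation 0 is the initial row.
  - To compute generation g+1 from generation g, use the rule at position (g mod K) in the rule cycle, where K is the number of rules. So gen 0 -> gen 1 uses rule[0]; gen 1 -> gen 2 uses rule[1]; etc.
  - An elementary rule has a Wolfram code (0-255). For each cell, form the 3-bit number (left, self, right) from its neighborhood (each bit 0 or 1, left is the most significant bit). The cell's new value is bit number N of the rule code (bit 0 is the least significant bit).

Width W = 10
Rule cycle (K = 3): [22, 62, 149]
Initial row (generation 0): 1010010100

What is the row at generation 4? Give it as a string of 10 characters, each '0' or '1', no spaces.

Gen 0: 1010010100
Gen 1 (rule 22): 1011110110
Gen 2 (rule 62): 1110001101
Gen 3 (rule 149): 0101100001
Gen 4 (rule 22): 1100010011

Answer: 1100010011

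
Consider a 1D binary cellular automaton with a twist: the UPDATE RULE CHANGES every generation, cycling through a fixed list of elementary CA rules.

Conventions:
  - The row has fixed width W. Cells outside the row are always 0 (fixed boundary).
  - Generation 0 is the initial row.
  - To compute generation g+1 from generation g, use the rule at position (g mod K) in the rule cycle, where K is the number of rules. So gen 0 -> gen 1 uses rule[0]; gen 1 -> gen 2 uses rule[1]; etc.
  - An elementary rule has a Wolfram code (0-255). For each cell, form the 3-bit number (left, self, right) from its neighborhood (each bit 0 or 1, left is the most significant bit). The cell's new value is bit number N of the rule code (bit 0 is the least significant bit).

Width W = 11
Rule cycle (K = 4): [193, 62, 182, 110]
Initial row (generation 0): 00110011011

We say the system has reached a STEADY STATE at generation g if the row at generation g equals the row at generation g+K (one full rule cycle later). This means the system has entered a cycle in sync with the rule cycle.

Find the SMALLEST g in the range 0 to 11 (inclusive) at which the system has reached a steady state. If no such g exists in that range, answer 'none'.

Gen 0: 00110011011
Gen 1 (rule 193): 10010001001
Gen 2 (rule 62): 11111011111
Gen 3 (rule 182): 01110101110
Gen 4 (rule 110): 11011111010
Gen 5 (rule 193): 01001111000
Gen 6 (rule 62): 11111000100
Gen 7 (rule 182): 01110101110
Gen 8 (rule 110): 11011111010
Gen 9 (rule 193): 01001111000
Gen 10 (rule 62): 11111000100
Gen 11 (rule 182): 01110101110
Gen 12 (rule 110): 11011111010
Gen 13 (rule 193): 01001111000
Gen 14 (rule 62): 11111000100
Gen 15 (rule 182): 01110101110

Answer: 3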